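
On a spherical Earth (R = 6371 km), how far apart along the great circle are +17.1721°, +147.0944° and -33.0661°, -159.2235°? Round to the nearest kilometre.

Δλ = -159.2235 − 147.0944 = -306.3179°; wrapped into (−180°, 180°]: 53.6821°.
Δφ = -33.0661 − 17.1721 = -50.2382°.
a = sin²(Δφ/2) + cos φ₁ · cos φ₂ · sin²(Δλ/2) = 0.343435.
c = 2·atan2(√a, √(1−a)) = 1.25231 rad → d = 6371·c ≈ 7978.46 km.

7978 km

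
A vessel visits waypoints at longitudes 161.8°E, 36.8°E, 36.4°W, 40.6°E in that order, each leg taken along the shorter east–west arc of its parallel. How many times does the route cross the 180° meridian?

Leg 1: +161.8° → +36.8°, shortest Δλ = -125.0° (west) — does not cross 180°.
Leg 2: +36.8° → -36.4°, shortest Δλ = -73.2° (west) — does not cross 180°.
Leg 3: -36.4° → +40.6°, shortest Δλ = 77.0° (east) — does not cross 180°.
Total crossings: 0.

0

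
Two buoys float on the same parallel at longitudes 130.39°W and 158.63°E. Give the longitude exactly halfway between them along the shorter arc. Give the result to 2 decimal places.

Signed shortest Δλ from -130.39° to +158.63° is -70.98°.
Midpoint longitude = -130.39° + (-70.98°)/2 = -130.39° − 35.49° = -165.88°.
(The naïve average (-130.39 + +158.63)/2 = 14.12° is on the wrong side of the globe.)

165.88°W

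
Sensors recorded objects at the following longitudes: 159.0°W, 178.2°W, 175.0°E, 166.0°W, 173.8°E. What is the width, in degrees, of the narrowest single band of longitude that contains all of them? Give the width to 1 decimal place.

27.2°

Sort the longitudes: -178.2°, -166.0°, -159.0°, +173.8°, +175.0°.
Eastward gaps between consecutive values (wrapping around): 12.2°, 7.0°, 332.8°, 1.2°, 6.8°.
Largest gap = 332.8° ⇒ minimal covering band is its complement: 360° − 332.8° = 27.2°.
Band runs from +173.8° eastward to -159.0°, crossing the antimeridian.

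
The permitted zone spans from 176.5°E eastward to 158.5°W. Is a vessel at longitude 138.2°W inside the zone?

Band width going east from +176.5° to -158.5°: ((-158.5 − 176.5) mod 360) = 25.0°.
Offset of -138.2° east of the west edge: ((-138.2 − 176.5) mod 360) = 45.3°.
45.3° > 25.0° ⇒ outside.

No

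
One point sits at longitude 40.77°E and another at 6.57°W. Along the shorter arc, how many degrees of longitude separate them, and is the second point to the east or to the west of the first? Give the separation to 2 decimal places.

47.34° west

Raw difference: -6.57 − 40.77 = -47.34°.
Normalise into (−180°, 180°]: -47.34° stays -47.34°.
Negative ⇒ the second point lies to the west; separation 47.34°.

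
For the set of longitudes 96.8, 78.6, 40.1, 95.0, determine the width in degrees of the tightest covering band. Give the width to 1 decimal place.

56.7°

Sort the longitudes: +40.1°, +78.6°, +95.0°, +96.8°.
Eastward gaps between consecutive values (wrapping around): 38.5°, 16.4°, 1.8°, 303.3°.
Largest gap = 303.3° ⇒ minimal covering band is its complement: 360° − 303.3° = 56.7°.
Band runs from +40.1° eastward to +96.8°.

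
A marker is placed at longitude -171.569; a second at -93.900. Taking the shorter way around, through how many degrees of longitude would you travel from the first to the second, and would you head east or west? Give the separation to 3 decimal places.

77.669° east

Raw difference: -93.900 − -171.569 = 77.669°.
Normalise into (−180°, 180°]: 77.669° stays 77.669°.
Positive ⇒ the second point lies to the east; separation 77.669°.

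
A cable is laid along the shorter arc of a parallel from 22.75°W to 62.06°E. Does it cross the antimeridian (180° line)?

No

Signed shortest Δλ = ((62.06 − -22.75 + 180) mod 360) − 180 = 84.81°.
Going east by 84.81° from -22.75° reaches +62.06° without touching 180°.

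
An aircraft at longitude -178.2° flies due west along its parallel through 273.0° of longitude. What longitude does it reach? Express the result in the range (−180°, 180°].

-91.2°

Start at -178.2°; shift −273.0° → -451.2°.
-451.2° lies outside (−180°, 180°]; add 360° → -91.2°.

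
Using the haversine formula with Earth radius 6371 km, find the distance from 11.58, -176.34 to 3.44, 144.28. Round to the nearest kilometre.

Δλ = 144.28 − -176.34 = 320.62°; wrapped into (−180°, 180°]: -39.38°.
Δφ = 3.44 − 11.58 = -8.14°.
a = sin²(Δφ/2) + cos φ₁ · cos φ₂ · sin²(Δλ/2) = 0.116049.
c = 2·atan2(√a, √(1−a)) = 0.69524 rad → d = 6371·c ≈ 4429.35 km.

4429 km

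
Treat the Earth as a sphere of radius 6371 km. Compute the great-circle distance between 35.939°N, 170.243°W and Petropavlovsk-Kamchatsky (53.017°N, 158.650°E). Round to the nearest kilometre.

3074 km

Δλ = 158.650 − -170.243 = 328.893°; wrapped into (−180°, 180°]: -31.107°.
Δφ = 53.017 − 35.939 = 17.078°.
a = sin²(Δφ/2) + cos φ₁ · cos φ₂ · sin²(Δλ/2) = 0.057066.
c = 2·atan2(√a, √(1−a)) = 0.48243 rad → d = 6371·c ≈ 3073.59 km.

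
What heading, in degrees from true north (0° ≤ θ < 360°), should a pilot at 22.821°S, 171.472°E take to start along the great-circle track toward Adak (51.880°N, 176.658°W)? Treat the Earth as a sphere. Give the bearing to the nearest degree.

Δλ = -176.658 − 171.472 = -348.130°; wrapped into (−180°, 180°]: 11.870°.
θ = atan2( sin Δλ · cos φ₂ , cos φ₁ · sin φ₂ − sin φ₁ · cos φ₂ · cos Δλ )
  = atan2(0.12698, 0.95944) = 7.539° → normalised to [0°, 360°): 7.539°.

8°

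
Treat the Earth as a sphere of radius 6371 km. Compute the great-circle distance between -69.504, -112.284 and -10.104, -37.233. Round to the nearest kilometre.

Δλ = -37.233 − -112.284 = 75.051°.
Δφ = -10.104 − -69.504 = 59.400°.
a = sin²(Δφ/2) + cos φ₁ · cos φ₂ · sin²(Δλ/2) = 0.373374.
c = 2·atan2(√a, √(1−a)) = 1.31476 rad → d = 6371·c ≈ 8376.31 km.

8376 km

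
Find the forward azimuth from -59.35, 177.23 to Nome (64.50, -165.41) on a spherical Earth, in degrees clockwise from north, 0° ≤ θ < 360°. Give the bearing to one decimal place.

9.0°

Δλ = -165.41 − 177.23 = -342.64°; wrapped into (−180°, 180°]: 17.36°.
θ = atan2( sin Δλ · cos φ₂ , cos φ₁ · sin φ₂ − sin φ₁ · cos φ₂ · cos Δλ )
  = atan2(0.12845, 0.81363) = 8.972° → normalised to [0°, 360°): 8.972°.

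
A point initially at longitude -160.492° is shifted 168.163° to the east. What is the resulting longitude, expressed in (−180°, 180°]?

+7.671°

Start at -160.492°; shift +168.163° → +7.671°.
+7.671° already lies in (−180°, 180°].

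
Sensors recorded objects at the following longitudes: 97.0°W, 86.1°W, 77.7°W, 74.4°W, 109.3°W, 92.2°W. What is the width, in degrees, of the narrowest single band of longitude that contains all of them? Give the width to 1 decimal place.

Sort the longitudes: -109.3°, -97.0°, -92.2°, -86.1°, -77.7°, -74.4°.
Eastward gaps between consecutive values (wrapping around): 12.3°, 4.8°, 6.1°, 8.4°, 3.3°, 325.1°.
Largest gap = 325.1° ⇒ minimal covering band is its complement: 360° − 325.1° = 34.9°.
Band runs from -109.3° eastward to -74.4°.

34.9°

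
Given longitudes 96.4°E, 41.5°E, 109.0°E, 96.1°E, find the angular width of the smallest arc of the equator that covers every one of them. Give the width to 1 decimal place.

Sort the longitudes: +41.5°, +96.1°, +96.4°, +109.0°.
Eastward gaps between consecutive values (wrapping around): 54.6°, 0.3°, 12.6°, 292.5°.
Largest gap = 292.5° ⇒ minimal covering band is its complement: 360° − 292.5° = 67.5°.
Band runs from +41.5° eastward to +109.0°.

67.5°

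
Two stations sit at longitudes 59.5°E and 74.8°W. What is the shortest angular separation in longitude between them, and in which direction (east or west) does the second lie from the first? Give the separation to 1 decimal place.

Raw difference: -74.8 − 59.5 = -134.3°.
Normalise into (−180°, 180°]: -134.3° stays -134.3°.
Negative ⇒ the second point lies to the west; separation 134.3°.

134.3° west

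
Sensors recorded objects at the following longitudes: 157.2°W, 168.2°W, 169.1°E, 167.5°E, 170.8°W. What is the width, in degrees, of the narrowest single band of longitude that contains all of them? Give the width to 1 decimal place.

35.3°

Sort the longitudes: -170.8°, -168.2°, -157.2°, +167.5°, +169.1°.
Eastward gaps between consecutive values (wrapping around): 2.6°, 11.0°, 324.7°, 1.6°, 20.1°.
Largest gap = 324.7° ⇒ minimal covering band is its complement: 360° − 324.7° = 35.3°.
Band runs from +167.5° eastward to -157.2°, crossing the antimeridian.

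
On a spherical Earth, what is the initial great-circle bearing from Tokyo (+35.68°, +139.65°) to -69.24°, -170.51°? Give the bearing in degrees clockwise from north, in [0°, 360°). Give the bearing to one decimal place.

163.1°

Δλ = -170.51 − 139.65 = -310.16°; wrapped into (−180°, 180°]: 49.84°.
θ = atan2( sin Δλ · cos φ₂ , cos φ₁ · sin φ₂ − sin φ₁ · cos φ₂ · cos Δλ )
  = atan2(0.27089, -0.89288) = 163.123° → normalised to [0°, 360°): 163.123°.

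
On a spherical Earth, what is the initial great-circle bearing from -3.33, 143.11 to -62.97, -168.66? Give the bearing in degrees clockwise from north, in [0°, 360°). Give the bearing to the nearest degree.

159°

Δλ = -168.66 − 143.11 = -311.77°; wrapped into (−180°, 180°]: 48.23°.
θ = atan2( sin Δλ · cos φ₂ , cos φ₁ · sin φ₂ − sin φ₁ · cos φ₂ · cos Δλ )
  = atan2(0.33895, -0.87168) = 158.752° → normalised to [0°, 360°): 158.752°.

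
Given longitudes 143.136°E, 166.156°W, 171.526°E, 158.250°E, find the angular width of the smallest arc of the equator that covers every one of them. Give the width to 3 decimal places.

Sort the longitudes: -166.156°, +143.136°, +158.250°, +171.526°.
Eastward gaps between consecutive values (wrapping around): 309.292°, 15.114°, 13.276°, 22.318°.
Largest gap = 309.292° ⇒ minimal covering band is its complement: 360° − 309.292° = 50.708°.
Band runs from +143.136° eastward to -166.156°, crossing the antimeridian.

50.708°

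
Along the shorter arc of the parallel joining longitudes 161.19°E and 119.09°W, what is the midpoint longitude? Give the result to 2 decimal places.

Signed shortest Δλ from +161.19° to -119.09° is +79.72°.
Midpoint longitude = +161.19° + (+79.72°)/2 = +161.19° + 39.86° = +201.05°.
Normalise into (−180°, 180°]: -158.95°.
(The naïve average (+161.19 + -119.09)/2 = 21.05° is on the wrong side of the globe.)

158.95°W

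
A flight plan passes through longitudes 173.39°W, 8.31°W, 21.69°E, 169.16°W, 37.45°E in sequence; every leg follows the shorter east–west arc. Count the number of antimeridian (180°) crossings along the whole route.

2

Leg 1: -173.39° → -8.31°, shortest Δλ = 165.08° (east) — does not cross 180°.
Leg 2: -8.31° → +21.69°, shortest Δλ = 30.0° (east) — does not cross 180°.
Leg 3: +21.69° → -169.16°, shortest Δλ = 169.15° (east) — crosses 180°.
Leg 4: -169.16° → +37.45°, shortest Δλ = -153.39° (west) — crosses 180°.
Total crossings: 2.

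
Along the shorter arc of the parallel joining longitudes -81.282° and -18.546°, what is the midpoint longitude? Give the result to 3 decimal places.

-49.914°

Signed shortest Δλ from -81.282° to -18.546° is +62.736°.
Midpoint longitude = -81.282° + (+62.736°)/2 = -81.282° + 31.368° = -49.914°.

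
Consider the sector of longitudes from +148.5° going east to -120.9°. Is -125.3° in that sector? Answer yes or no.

Band width going east from +148.5° to -120.9°: ((-120.9 − 148.5) mod 360) = 90.6°.
Offset of -125.3° east of the west edge: ((-125.3 − 148.5) mod 360) = 86.2°.
86.2° ≤ 90.6° ⇒ inside.

Yes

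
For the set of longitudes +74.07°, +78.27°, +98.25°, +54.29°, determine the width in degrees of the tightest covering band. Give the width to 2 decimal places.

Sort the longitudes: +54.29°, +74.07°, +78.27°, +98.25°.
Eastward gaps between consecutive values (wrapping around): 19.78°, 4.20°, 19.98°, 316.04°.
Largest gap = 316.04° ⇒ minimal covering band is its complement: 360° − 316.04° = 43.96°.
Band runs from +54.29° eastward to +98.25°.

43.96°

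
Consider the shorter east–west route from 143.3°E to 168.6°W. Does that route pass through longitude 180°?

Naïve |-168.6 − 143.3| = 311.9° > 180°, so the shorter arc goes the other way round — across 180°.
Signed shortest Δλ = ((-168.6 − 143.3 + 180) mod 360) − 180 = 48.1°.
Going east by 48.1° from +143.3° passes through 180° before reaching -168.6°.

Yes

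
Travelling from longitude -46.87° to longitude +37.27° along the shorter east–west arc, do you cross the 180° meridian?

No

Signed shortest Δλ = ((37.27 − -46.87 + 180) mod 360) − 180 = 84.14°.
Going east by 84.14° from -46.87° reaches +37.27° without touching 180°.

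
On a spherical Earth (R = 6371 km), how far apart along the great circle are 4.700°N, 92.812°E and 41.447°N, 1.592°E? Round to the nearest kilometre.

Δλ = 1.592 − 92.812 = -91.220°.
Δφ = 41.447 − 4.700 = 36.747°.
a = sin²(Δφ/2) + cos φ₁ · cos φ₂ · sin²(Δλ/2) = 0.480834.
c = 2·atan2(√a, √(1−a)) = 1.53246 rad → d = 6371·c ≈ 9763.27 km.

9763 km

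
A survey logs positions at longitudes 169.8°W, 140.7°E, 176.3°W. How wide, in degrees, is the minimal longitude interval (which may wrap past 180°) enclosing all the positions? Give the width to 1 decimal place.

49.5°

Sort the longitudes: -176.3°, -169.8°, +140.7°.
Eastward gaps between consecutive values (wrapping around): 6.5°, 310.5°, 43.0°.
Largest gap = 310.5° ⇒ minimal covering band is its complement: 360° − 310.5° = 49.5°.
Band runs from +140.7° eastward to -169.8°, crossing the antimeridian.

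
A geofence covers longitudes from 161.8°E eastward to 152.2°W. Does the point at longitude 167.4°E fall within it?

Band width going east from +161.8° to -152.2°: ((-152.2 − 161.8) mod 360) = 46.0°.
Offset of +167.4° east of the west edge: ((167.4 − 161.8) mod 360) = 5.6°.
5.6° ≤ 46.0° ⇒ inside.

Yes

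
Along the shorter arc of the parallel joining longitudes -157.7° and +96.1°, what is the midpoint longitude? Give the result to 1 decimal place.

Signed shortest Δλ from -157.7° to +96.1° is -106.2°.
Midpoint longitude = -157.7° + (-106.2°)/2 = -157.7° − 53.1° = -210.8°.
Normalise into (−180°, 180°]: +149.2°.
(The naïve average (-157.7 + +96.1)/2 = -30.8° is on the wrong side of the globe.)

+149.2°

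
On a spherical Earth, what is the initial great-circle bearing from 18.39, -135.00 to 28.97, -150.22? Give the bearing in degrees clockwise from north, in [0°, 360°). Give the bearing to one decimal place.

Δλ = -150.22 − -135.00 = -15.22°.
θ = atan2( sin Δλ · cos φ₂ , cos φ₁ · sin φ₂ − sin φ₁ · cos φ₂ · cos Δλ )
  = atan2(-0.22968, 0.19329) = -49.917° → normalised to [0°, 360°): 310.083°.

310.1°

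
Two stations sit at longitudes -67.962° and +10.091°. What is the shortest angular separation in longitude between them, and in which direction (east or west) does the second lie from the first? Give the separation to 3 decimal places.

78.053° east

Raw difference: 10.091 − -67.962 = 78.053°.
Normalise into (−180°, 180°]: 78.053° stays 78.053°.
Positive ⇒ the second point lies to the east; separation 78.053°.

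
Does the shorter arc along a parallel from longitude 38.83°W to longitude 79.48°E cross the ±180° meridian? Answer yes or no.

Signed shortest Δλ = ((79.48 − -38.83 + 180) mod 360) − 180 = 118.31°.
Going east by 118.31° from -38.83° reaches +79.48° without touching 180°.

No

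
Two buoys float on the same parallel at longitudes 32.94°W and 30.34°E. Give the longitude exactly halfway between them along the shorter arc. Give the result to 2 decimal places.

Signed shortest Δλ from -32.94° to +30.34° is +63.28°.
Midpoint longitude = -32.94° + (+63.28°)/2 = -32.94° + 31.64° = -1.30°.

1.30°W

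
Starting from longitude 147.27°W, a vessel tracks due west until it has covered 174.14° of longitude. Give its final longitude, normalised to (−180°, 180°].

Start at -147.27°; shift −174.14° → -321.41°.
-321.41° lies outside (−180°, 180°]; add 360° → +38.59°.

38.59°E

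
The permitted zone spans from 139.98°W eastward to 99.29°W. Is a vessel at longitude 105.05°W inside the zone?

Yes

Band width going east from -139.98° to -99.29°: ((-99.29 − -139.98) mod 360) = 40.69°.
Offset of -105.05° east of the west edge: ((-105.05 − -139.98) mod 360) = 34.93°.
34.93° ≤ 40.69° ⇒ inside.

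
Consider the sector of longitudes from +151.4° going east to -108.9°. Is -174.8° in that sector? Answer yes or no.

Yes

Band width going east from +151.4° to -108.9°: ((-108.9 − 151.4) mod 360) = 99.7°.
Offset of -174.8° east of the west edge: ((-174.8 − 151.4) mod 360) = 33.8°.
33.8° ≤ 99.7° ⇒ inside.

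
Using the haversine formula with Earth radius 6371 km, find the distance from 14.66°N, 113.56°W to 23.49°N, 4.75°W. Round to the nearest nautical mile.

Δλ = -4.75 − -113.56 = 108.81°.
Δφ = 23.49 − 14.66 = 8.83°.
a = sin²(Δφ/2) + cos φ₁ · cos φ₂ · sin²(Δλ/2) = 0.592604.
c = 2·atan2(√a, √(1−a)) = 1.75708 rad → d = 6371·c ≈ 11194.36 km ≈ 6044.47 nmi.

6044 nmi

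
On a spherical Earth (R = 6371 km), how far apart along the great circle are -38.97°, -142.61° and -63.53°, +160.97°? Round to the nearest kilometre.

Δλ = 160.97 − -142.61 = 303.58°; wrapped into (−180°, 180°]: -56.42°.
Δφ = -63.53 − -38.97 = -24.56°.
a = sin²(Δφ/2) + cos φ₁ · cos φ₂ · sin²(Δλ/2) = 0.122672.
c = 2·atan2(√a, √(1−a)) = 0.71567 rad → d = 6371·c ≈ 4559.51 km.

4560 km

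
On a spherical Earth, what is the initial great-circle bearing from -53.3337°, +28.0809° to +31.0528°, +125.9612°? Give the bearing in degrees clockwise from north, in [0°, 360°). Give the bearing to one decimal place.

Δλ = 125.9612 − 28.0809 = 97.8803°.
θ = atan2( sin Δλ · cos φ₂ , cos φ₁ · sin φ₂ − sin φ₁ · cos φ₂ · cos Δλ )
  = atan2(0.84860, 0.21381) = 75.858° → normalised to [0°, 360°): 75.858°.

75.9°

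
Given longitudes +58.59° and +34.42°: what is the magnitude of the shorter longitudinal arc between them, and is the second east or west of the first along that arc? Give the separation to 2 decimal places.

Raw difference: 34.42 − 58.59 = -24.17°.
Normalise into (−180°, 180°]: -24.17° stays -24.17°.
Negative ⇒ the second point lies to the west; separation 24.17°.

24.17° west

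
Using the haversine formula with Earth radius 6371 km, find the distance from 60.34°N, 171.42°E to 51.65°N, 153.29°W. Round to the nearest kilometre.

Δλ = -153.29 − 171.42 = -324.71°; wrapped into (−180°, 180°]: 35.29°.
Δφ = 51.65 − 60.34 = -8.69°.
a = sin²(Δφ/2) + cos φ₁ · cos φ₂ · sin²(Δλ/2) = 0.033951.
c = 2·atan2(√a, √(1−a)) = 0.37063 rad → d = 6371·c ≈ 2361.30 km.

2361 km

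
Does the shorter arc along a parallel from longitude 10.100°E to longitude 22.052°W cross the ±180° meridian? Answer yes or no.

Signed shortest Δλ = ((-22.052 − 10.100 + 180) mod 360) − 180 = -32.152°.
Going west by 32.152° from +10.100° reaches -22.052° without touching 180°.

No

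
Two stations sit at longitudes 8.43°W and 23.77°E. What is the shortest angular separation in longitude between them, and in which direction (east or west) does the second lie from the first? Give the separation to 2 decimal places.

Raw difference: 23.77 − -8.43 = 32.2°.
Normalise into (−180°, 180°]: 32.2° stays 32.2°.
Positive ⇒ the second point lies to the east; separation 32.20°.

32.20° east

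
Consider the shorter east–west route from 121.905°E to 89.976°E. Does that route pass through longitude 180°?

No

Signed shortest Δλ = ((89.976 − 121.905 + 180) mod 360) − 180 = -31.929°.
Going west by 31.929° from +121.905° reaches +89.976° without touching 180°.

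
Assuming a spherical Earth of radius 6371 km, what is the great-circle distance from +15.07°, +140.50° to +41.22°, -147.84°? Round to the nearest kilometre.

Δλ = -147.84 − 140.50 = -288.34°; wrapped into (−180°, 180°]: 71.66°.
Δφ = 41.22 − 15.07 = 26.15°.
a = sin²(Δφ/2) + cos φ₁ · cos φ₂ · sin²(Δλ/2) = 0.300067.
c = 2·atan2(√a, √(1−a)) = 1.15943 rad → d = 6371·c ≈ 7386.70 km.

7387 km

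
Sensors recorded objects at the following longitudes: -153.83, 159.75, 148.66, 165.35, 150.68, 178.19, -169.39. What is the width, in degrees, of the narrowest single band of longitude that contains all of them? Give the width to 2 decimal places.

Sort the longitudes: -169.39°, -153.83°, +148.66°, +150.68°, +159.75°, +165.35°, +178.19°.
Eastward gaps between consecutive values (wrapping around): 15.56°, 302.49°, 2.02°, 9.07°, 5.60°, 12.84°, 12.42°.
Largest gap = 302.49° ⇒ minimal covering band is its complement: 360° − 302.49° = 57.51°.
Band runs from +148.66° eastward to -153.83°, crossing the antimeridian.

57.51°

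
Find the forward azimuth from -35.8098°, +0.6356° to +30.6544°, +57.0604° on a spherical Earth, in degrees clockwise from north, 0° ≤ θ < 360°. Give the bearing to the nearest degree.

Δλ = 57.0604 − 0.6356 = 56.4248°.
θ = atan2( sin Δλ · cos φ₂ , cos φ₁ · sin φ₂ − sin φ₁ · cos φ₂ · cos Δλ )
  = atan2(0.71673, 0.69184) = 46.013° → normalised to [0°, 360°): 46.013°.

46°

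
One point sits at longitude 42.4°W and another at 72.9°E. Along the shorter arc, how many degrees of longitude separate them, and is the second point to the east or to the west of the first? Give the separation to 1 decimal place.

Raw difference: 72.9 − -42.4 = 115.3°.
Normalise into (−180°, 180°]: 115.3° stays 115.3°.
Positive ⇒ the second point lies to the east; separation 115.3°.

115.3° east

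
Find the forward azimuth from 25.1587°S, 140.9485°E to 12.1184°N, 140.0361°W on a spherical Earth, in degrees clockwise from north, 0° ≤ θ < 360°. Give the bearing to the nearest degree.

Δλ = -140.0361 − 140.9485 = -280.9846°; wrapped into (−180°, 180°]: 79.0154°.
θ = atan2( sin Δλ · cos φ₂ , cos φ₁ · sin φ₂ − sin φ₁ · cos φ₂ · cos Δλ )
  = atan2(0.95980, 0.26922) = 74.332° → normalised to [0°, 360°): 74.332°.

74°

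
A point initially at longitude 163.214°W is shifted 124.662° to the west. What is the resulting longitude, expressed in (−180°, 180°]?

Start at -163.214°; shift −124.662° → -287.876°.
-287.876° lies outside (−180°, 180°]; add 360° → +72.124°.

72.124°E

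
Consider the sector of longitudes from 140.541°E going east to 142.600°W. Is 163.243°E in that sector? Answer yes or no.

Band width going east from +140.541° to -142.600°: ((-142.600 − 140.541) mod 360) = 76.859°.
Offset of +163.243° east of the west edge: ((163.243 − 140.541) mod 360) = 22.702°.
22.702° ≤ 76.859° ⇒ inside.

Yes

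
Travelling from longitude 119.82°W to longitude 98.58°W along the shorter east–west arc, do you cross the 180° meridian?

Signed shortest Δλ = ((-98.58 − -119.82 + 180) mod 360) − 180 = 21.24°.
Going east by 21.24° from -119.82° reaches -98.58° without touching 180°.

No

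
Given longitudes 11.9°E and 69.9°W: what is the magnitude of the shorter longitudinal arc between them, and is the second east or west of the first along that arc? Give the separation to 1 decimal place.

Raw difference: -69.9 − 11.9 = -81.8°.
Normalise into (−180°, 180°]: -81.8° stays -81.8°.
Negative ⇒ the second point lies to the west; separation 81.8°.

81.8° west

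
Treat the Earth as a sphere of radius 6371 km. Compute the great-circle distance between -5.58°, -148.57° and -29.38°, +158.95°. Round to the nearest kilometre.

6098 km

Δλ = 158.95 − -148.57 = 307.52°; wrapped into (−180°, 180°]: -52.48°.
Δφ = -29.38 − -5.58 = -23.80°.
a = sin²(Δφ/2) + cos φ₁ · cos φ₂ · sin²(Δλ/2) = 0.212052.
c = 2·atan2(√a, √(1−a)) = 0.95710 rad → d = 6371·c ≈ 6097.66 km.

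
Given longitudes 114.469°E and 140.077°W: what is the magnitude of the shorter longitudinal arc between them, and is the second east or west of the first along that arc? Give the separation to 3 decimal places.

105.454° east

Raw difference: -140.077 − 114.469 = -254.546°.
Normalise into (−180°, 180°]: -254.546° + 360° = 105.454°.
Positive ⇒ the second point lies to the east; separation 105.454°.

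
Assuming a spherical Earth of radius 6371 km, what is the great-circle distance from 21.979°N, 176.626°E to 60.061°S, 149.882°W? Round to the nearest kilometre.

Δλ = -149.882 − 176.626 = -326.508°; wrapped into (−180°, 180°]: 33.492°.
Δφ = -60.061 − 21.979 = -82.040°.
a = sin²(Δφ/2) + cos φ₁ · cos φ₂ · sin²(Δλ/2) = 0.469181.
c = 2·atan2(√a, √(1−a)) = 1.50912 rad → d = 6371·c ≈ 9614.59 km.

9615 km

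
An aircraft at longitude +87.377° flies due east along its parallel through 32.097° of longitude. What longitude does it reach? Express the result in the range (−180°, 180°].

+119.474°

Start at +87.377°; shift +32.097° → +119.474°.
+119.474° already lies in (−180°, 180°].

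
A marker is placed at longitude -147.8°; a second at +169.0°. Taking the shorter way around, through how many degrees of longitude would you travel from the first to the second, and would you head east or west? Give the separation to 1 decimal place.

Raw difference: 169.0 − -147.8 = 316.8°.
Normalise into (−180°, 180°]: 316.8° − 360° = -43.2°.
Negative ⇒ the second point lies to the west; separation 43.2°.

43.2° west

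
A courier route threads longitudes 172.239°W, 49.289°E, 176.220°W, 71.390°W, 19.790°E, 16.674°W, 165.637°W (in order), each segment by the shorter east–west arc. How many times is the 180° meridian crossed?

Leg 1: -172.239° → +49.289°, shortest Δλ = -138.472° (west) — crosses 180°.
Leg 2: +49.289° → -176.220°, shortest Δλ = 134.491° (east) — crosses 180°.
Leg 3: -176.220° → -71.390°, shortest Δλ = 104.83° (east) — does not cross 180°.
Leg 4: -71.390° → +19.790°, shortest Δλ = 91.18° (east) — does not cross 180°.
Leg 5: +19.790° → -16.674°, shortest Δλ = -36.464° (west) — does not cross 180°.
Leg 6: -16.674° → -165.637°, shortest Δλ = -148.963° (west) — does not cross 180°.
Total crossings: 2.

2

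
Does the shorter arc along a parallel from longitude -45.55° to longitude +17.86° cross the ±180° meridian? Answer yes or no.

No

Signed shortest Δλ = ((17.86 − -45.55 + 180) mod 360) − 180 = 63.41°.
Going east by 63.41° from -45.55° reaches +17.86° without touching 180°.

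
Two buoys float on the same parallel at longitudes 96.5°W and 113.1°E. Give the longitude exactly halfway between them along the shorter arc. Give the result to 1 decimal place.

171.7°W

Signed shortest Δλ from -96.5° to +113.1° is -150.4°.
Midpoint longitude = -96.5° + (-150.4°)/2 = -96.5° − 75.2° = -171.7°.
(The naïve average (-96.5 + +113.1)/2 = 8.3° is on the wrong side of the globe.)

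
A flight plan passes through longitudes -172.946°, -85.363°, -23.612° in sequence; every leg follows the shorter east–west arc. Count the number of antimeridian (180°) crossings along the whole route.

0

Leg 1: -172.946° → -85.363°, shortest Δλ = 87.583° (east) — does not cross 180°.
Leg 2: -85.363° → -23.612°, shortest Δλ = 61.751° (east) — does not cross 180°.
Total crossings: 0.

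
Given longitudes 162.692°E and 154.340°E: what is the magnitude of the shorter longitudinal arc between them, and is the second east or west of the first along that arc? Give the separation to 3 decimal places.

Raw difference: 154.340 − 162.692 = -8.352°.
Normalise into (−180°, 180°]: -8.352° stays -8.352°.
Negative ⇒ the second point lies to the west; separation 8.352°.

8.352° west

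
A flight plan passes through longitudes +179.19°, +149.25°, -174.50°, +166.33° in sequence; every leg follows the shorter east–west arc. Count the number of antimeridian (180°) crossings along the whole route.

Leg 1: +179.19° → +149.25°, shortest Δλ = -29.94° (west) — does not cross 180°.
Leg 2: +149.25° → -174.50°, shortest Δλ = 36.25° (east) — crosses 180°.
Leg 3: -174.50° → +166.33°, shortest Δλ = -19.17° (west) — crosses 180°.
Total crossings: 2.

2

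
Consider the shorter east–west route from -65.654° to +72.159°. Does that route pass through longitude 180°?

No

Signed shortest Δλ = ((72.159 − -65.654 + 180) mod 360) − 180 = 137.813°.
Going east by 137.813° from -65.654° reaches +72.159° without touching 180°.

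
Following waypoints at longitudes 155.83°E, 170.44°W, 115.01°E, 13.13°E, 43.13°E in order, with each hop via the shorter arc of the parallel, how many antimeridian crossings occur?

2

Leg 1: +155.83° → -170.44°, shortest Δλ = 33.73° (east) — crosses 180°.
Leg 2: -170.44° → +115.01°, shortest Δλ = -74.55° (west) — crosses 180°.
Leg 3: +115.01° → +13.13°, shortest Δλ = -101.88° (west) — does not cross 180°.
Leg 4: +13.13° → +43.13°, shortest Δλ = 30.0° (east) — does not cross 180°.
Total crossings: 2.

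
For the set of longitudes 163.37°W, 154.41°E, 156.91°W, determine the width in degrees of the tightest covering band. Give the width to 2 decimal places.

Sort the longitudes: -163.37°, -156.91°, +154.41°.
Eastward gaps between consecutive values (wrapping around): 6.46°, 311.32°, 42.22°.
Largest gap = 311.32° ⇒ minimal covering band is its complement: 360° − 311.32° = 48.68°.
Band runs from +154.41° eastward to -156.91°, crossing the antimeridian.

48.68°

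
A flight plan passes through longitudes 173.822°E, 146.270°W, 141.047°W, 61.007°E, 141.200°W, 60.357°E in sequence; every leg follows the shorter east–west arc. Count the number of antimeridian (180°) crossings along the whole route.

4

Leg 1: +173.822° → -146.270°, shortest Δλ = 39.908° (east) — crosses 180°.
Leg 2: -146.270° → -141.047°, shortest Δλ = 5.223° (east) — does not cross 180°.
Leg 3: -141.047° → +61.007°, shortest Δλ = -157.946° (west) — crosses 180°.
Leg 4: +61.007° → -141.200°, shortest Δλ = 157.793° (east) — crosses 180°.
Leg 5: -141.200° → +60.357°, shortest Δλ = -158.443° (west) — crosses 180°.
Total crossings: 4.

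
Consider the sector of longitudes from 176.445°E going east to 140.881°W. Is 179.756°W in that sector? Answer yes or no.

Yes

Band width going east from +176.445° to -140.881°: ((-140.881 − 176.445) mod 360) = 42.674°.
Offset of -179.756° east of the west edge: ((-179.756 − 176.445) mod 360) = 3.799°.
3.799° ≤ 42.674° ⇒ inside.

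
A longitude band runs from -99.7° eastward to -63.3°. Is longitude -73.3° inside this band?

Band width going east from -99.7° to -63.3°: ((-63.3 − -99.7) mod 360) = 36.4°.
Offset of -73.3° east of the west edge: ((-73.3 − -99.7) mod 360) = 26.4°.
26.4° ≤ 36.4° ⇒ inside.

Yes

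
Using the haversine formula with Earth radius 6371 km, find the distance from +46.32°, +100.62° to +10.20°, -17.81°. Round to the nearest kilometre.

Δλ = -17.81 − 100.62 = -118.43°.
Δφ = 10.20 − 46.32 = -36.12°.
a = sin²(Δφ/2) + cos φ₁ · cos φ₂ · sin²(Δλ/2) = 0.597766.
c = 2·atan2(√a, √(1−a)) = 1.76760 rad → d = 6371·c ≈ 11261.36 km.

11261 km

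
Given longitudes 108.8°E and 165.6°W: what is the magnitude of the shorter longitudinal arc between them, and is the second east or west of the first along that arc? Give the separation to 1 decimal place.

85.6° east

Raw difference: -165.6 − 108.8 = -274.4°.
Normalise into (−180°, 180°]: -274.4° + 360° = 85.6°.
Positive ⇒ the second point lies to the east; separation 85.6°.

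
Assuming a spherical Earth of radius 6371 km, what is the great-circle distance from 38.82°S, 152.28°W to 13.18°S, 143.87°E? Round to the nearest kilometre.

Δλ = 143.87 − -152.28 = 296.15°; wrapped into (−180°, 180°]: -63.85°.
Δφ = -13.18 − -38.82 = 25.64°.
a = sin²(Δφ/2) + cos φ₁ · cos φ₂ · sin²(Δλ/2) = 0.261367.
c = 2·atan2(√a, √(1−a)) = 1.07326 rad → d = 6371·c ≈ 6837.72 km.

6838 km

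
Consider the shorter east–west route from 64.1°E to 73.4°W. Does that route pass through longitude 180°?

No

Signed shortest Δλ = ((-73.4 − 64.1 + 180) mod 360) − 180 = -137.5°.
Going west by 137.5° from +64.1° reaches -73.4° without touching 180°.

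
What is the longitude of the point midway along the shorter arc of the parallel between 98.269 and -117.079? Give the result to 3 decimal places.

+170.595°

Signed shortest Δλ from +98.269° to -117.079° is +144.652°.
Midpoint longitude = +98.269° + (+144.652°)/2 = +98.269° + 72.326° = +170.595°.
(The naïve average (+98.269 + -117.079)/2 = -9.405° is on the wrong side of the globe.)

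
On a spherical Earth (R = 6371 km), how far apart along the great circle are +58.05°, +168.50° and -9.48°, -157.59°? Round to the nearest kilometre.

8110 km

Δλ = -157.59 − 168.50 = -326.09°; wrapped into (−180°, 180°]: 33.91°.
Δφ = -9.48 − 58.05 = -67.53°.
a = sin²(Δφ/2) + cos φ₁ · cos φ₂ · sin²(Δλ/2) = 0.353288.
c = 2·atan2(√a, √(1−a)) = 1.27299 rad → d = 6371·c ≈ 8110.22 km.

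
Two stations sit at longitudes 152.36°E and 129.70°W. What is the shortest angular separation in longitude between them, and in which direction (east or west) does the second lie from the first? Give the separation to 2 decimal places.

Raw difference: -129.70 − 152.36 = -282.06°.
Normalise into (−180°, 180°]: -282.06° + 360° = 77.94°.
Positive ⇒ the second point lies to the east; separation 77.94°.

77.94° east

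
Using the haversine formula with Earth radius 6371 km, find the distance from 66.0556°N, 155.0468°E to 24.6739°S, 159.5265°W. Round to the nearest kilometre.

Δλ = -159.5265 − 155.0468 = -314.5733°; wrapped into (−180°, 180°]: 45.4267°.
Δφ = -24.6739 − 66.0556 = -90.7295°.
a = sin²(Δφ/2) + cos φ₁ · cos φ₂ · sin²(Δλ/2) = 0.561349.
c = 2·atan2(√a, √(1−a)) = 1.69381 rad → d = 6371·c ≈ 10791.23 km.

10791 km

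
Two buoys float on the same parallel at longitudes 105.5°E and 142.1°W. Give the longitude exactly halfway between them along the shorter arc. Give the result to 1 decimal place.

Signed shortest Δλ from +105.5° to -142.1° is +112.4°.
Midpoint longitude = +105.5° + (+112.4°)/2 = +105.5° + 56.2° = +161.7°.
(The naïve average (+105.5 + -142.1)/2 = -18.3° is on the wrong side of the globe.)

161.7°E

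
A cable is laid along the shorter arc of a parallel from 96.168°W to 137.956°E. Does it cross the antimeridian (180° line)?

Naïve |137.956 − -96.168| = 234.124° > 180°, so the shorter arc goes the other way round — across 180°.
Signed shortest Δλ = ((137.956 − -96.168 + 180) mod 360) − 180 = -125.876°.
Going west by 125.876° from -96.168° passes through 180° before reaching +137.956°.

Yes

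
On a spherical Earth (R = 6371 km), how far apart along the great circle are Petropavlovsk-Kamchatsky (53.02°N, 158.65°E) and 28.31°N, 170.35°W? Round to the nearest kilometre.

Δλ = -170.35 − 158.65 = -329.00°; wrapped into (−180°, 180°]: 31.00°.
Δφ = 28.31 − 53.02 = -24.71°.
a = sin²(Δφ/2) + cos φ₁ · cos φ₂ · sin²(Δλ/2) = 0.083604.
c = 2·atan2(√a, √(1−a)) = 0.58666 rad → d = 6371·c ≈ 3737.63 km.

3738 km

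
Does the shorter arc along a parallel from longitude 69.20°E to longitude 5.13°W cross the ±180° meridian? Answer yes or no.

Signed shortest Δλ = ((-5.13 − 69.20 + 180) mod 360) − 180 = -74.33°.
Going west by 74.33° from +69.20° reaches -5.13° without touching 180°.

No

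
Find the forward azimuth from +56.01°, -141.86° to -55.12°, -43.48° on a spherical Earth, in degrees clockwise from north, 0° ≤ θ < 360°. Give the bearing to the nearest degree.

Δλ = -43.48 − -141.86 = 98.38°.
θ = atan2( sin Δλ · cos φ₂ , cos φ₁ · sin φ₂ − sin φ₁ · cos φ₂ · cos Δλ )
  = atan2(0.56575, -0.38951) = 124.547° → normalised to [0°, 360°): 124.547°.

125°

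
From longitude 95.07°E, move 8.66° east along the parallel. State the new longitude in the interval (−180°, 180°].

103.73°E

Start at +95.07°; shift +8.66° → +103.73°.
+103.73° already lies in (−180°, 180°].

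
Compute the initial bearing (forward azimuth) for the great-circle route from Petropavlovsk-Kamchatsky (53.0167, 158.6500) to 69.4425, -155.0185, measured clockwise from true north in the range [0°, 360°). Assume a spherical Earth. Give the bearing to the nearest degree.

Δλ = -155.0185 − 158.6500 = -313.6685°; wrapped into (−180°, 180°]: 46.3315°.
θ = atan2( sin Δλ · cos φ₂ , cos φ₁ · sin φ₂ − sin φ₁ · cos φ₂ · cos Δλ )
  = atan2(0.25400, 0.36959) = 34.499° → normalised to [0°, 360°): 34.499°.

34°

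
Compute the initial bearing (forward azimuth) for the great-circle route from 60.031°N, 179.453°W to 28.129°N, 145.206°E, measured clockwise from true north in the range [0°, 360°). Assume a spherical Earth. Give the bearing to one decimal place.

Δλ = 145.206 − -179.453 = 324.659°; wrapped into (−180°, 180°]: -35.341°.
θ = atan2( sin Δλ · cos φ₂ , cos φ₁ · sin φ₂ − sin φ₁ · cos φ₂ · cos Δλ )
  = atan2(-0.51012, -0.38769) = -127.234° → normalised to [0°, 360°): 232.766°.

232.8°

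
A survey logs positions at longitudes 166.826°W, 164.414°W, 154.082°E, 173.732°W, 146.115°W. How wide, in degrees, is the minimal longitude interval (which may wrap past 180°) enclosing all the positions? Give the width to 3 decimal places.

Sort the longitudes: -173.732°, -166.826°, -164.414°, -146.115°, +154.082°.
Eastward gaps between consecutive values (wrapping around): 6.906°, 2.412°, 18.299°, 300.197°, 32.186°.
Largest gap = 300.197° ⇒ minimal covering band is its complement: 360° − 300.197° = 59.803°.
Band runs from +154.082° eastward to -146.115°, crossing the antimeridian.

59.803°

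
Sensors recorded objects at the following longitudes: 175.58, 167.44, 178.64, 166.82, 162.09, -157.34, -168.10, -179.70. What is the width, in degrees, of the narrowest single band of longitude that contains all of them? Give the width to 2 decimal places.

Sort the longitudes: -179.70°, -168.10°, -157.34°, +162.09°, +166.82°, +167.44°, +175.58°, +178.64°.
Eastward gaps between consecutive values (wrapping around): 11.60°, 10.76°, 319.43°, 4.73°, 0.62°, 8.14°, 3.06°, 1.66°.
Largest gap = 319.43° ⇒ minimal covering band is its complement: 360° − 319.43° = 40.57°.
Band runs from +162.09° eastward to -157.34°, crossing the antimeridian.

40.57°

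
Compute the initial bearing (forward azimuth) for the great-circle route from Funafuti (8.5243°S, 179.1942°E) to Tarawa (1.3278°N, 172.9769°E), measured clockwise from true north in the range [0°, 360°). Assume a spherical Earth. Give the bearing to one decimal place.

327.5°

Δλ = 172.9769 − 179.1942 = -6.2173°.
θ = atan2( sin Δλ · cos φ₂ , cos φ₁ · sin φ₂ − sin φ₁ · cos φ₂ · cos Δλ )
  = atan2(-0.10827, 0.17023) = -32.457° → normalised to [0°, 360°): 327.543°.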